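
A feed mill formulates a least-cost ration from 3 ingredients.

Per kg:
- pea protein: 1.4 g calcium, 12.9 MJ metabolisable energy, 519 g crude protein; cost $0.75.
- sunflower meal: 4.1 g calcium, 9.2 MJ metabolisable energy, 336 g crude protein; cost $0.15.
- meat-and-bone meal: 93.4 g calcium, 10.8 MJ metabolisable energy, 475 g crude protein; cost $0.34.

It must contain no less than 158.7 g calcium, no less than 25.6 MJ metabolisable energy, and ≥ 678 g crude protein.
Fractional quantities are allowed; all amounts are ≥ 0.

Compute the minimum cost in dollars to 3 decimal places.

$0.690

Set it up as a linear program. Let x1 = kg of pea protein, x2 = kg of sunflower meal, x3 = kg of meat-and-bone meal.
Minimise 0.75x1 + 0.15x2 + 0.34x3 with:
  1.4x1 + 4.1x2 + 93.4x3 ≥ 158.7   (calcium)
  12.9x1 + 9.2x2 + 10.8x3 ≥ 25.6   (metabolisable energy)
  519x1 + 336x2 + 475x3 ≥ 678   (crude protein)
  x1, x2, x3 ≥ 0.
The optimal basis is {sunflower meal, meat-and-bone meal}; pea protein drops out. Binding constraints: calcium and metabolisable energy.
Solving gives x2 = 0.8308, x3 = 1.663.
Total cost: 0.15·0.8308 + 0.34·1.663 = 0.69004.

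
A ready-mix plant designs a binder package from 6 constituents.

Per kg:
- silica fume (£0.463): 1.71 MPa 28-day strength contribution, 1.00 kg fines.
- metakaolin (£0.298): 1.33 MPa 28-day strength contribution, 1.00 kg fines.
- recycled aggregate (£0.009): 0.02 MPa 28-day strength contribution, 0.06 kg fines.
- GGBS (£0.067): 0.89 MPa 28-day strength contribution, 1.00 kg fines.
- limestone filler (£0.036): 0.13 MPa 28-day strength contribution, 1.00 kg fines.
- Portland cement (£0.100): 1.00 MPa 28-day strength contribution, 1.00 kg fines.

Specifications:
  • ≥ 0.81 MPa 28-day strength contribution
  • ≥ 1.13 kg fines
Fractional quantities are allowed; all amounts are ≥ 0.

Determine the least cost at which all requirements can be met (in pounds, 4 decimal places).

£0.0677

This is a linear program. Let x1 = kg of silica fume, x2 = kg of metakaolin, x3 = kg of recycled aggregate, x4 = kg of GGBS, x5 = kg of limestone filler, x6 = kg of Portland cement.
Minimize 0.463x1 + 0.298x2 + 0.009x3 + 0.067x4 + 0.036x5 + 0.1x6 subject to:
  1.71x1 + 1.33x2 + 0.02x3 + 0.89x4 + 0.13x5 + 1x6 ≥ 0.81   (28-day strength contribution)
  1x1 + 1x2 + 0.06x3 + 1x4 + 1x5 + 1x6 ≥ 1.13   (fines)
  x1, x2, x3, x4, x5, x6 ≥ 0.
The cheapest feasible vertex uses only GGBS, limestone filler; silica fume, metakaolin, recycled aggregate, Portland cement are not used. The 28-day strength contribution and fines requirements are met with equality.
That vertex is x4 = 0.8725, x5 = 0.2575.
Hence cost = 0.067·0.8725 + 0.036·0.2575 = £0.067728.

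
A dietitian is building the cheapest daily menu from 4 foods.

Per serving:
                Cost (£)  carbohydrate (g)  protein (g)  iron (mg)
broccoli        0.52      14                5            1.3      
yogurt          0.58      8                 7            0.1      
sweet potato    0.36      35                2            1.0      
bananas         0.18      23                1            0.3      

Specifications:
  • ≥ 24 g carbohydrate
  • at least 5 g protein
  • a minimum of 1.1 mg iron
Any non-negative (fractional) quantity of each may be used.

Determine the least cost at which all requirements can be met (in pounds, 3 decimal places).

Let x1 = servings of broccoli, x2 = servings of yogurt, x3 = servings of sweet potato, x4 = servings of bananas.
Minimize 0.52x1 + 0.58x2 + 0.36x3 + 0.18x4 subject to:
  14x1 + 8x2 + 35x3 + 23x4 ≥ 24   (carbohydrate)
  5x1 + 7x2 + 2x3 + 1x4 ≥ 5   (protein)
  1.3x1 + 0.1x2 + 1x3 + 0.3x4 ≥ 1.1   (iron)
  x1, x2, x3, x4 ≥ 0.
At the optimum only broccoli, yogurt, bananas are positive (sweet potato = 0). There the carbohydrate, protein, iron constraints are tight.
That vertex is x1 = 0.7048, x2 = 0.1295, x4 = 0.5694.
Cost = 0.52·0.7048 + 0.58·0.1295 + 0.18·0.5694 = 0.54410.

£0.544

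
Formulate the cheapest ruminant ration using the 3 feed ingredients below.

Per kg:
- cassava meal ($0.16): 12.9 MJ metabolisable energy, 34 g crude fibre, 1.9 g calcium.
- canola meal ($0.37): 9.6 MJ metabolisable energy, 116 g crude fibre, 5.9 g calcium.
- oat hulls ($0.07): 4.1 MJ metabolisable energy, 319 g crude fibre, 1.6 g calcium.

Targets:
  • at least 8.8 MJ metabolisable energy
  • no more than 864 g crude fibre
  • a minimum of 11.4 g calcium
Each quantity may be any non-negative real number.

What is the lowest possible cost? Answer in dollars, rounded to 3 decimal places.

Let x1 = kg of cassava meal, x2 = kg of canola meal, x3 = kg of oat hulls.
Minimize 0.16x1 + 0.37x2 + 0.07x3 with:
  12.9x1 + 9.6x2 + 4.1x3 ≥ 8.8   (metabolisable energy)
  34x1 + 116x2 + 319x3 ≤ 864   (crude fibre)
  1.9x1 + 5.9x2 + 1.6x3 ≥ 11.4   (calcium)
  x1, x2, x3 ≥ 0.
The optimal basis is {canola meal, oat hulls}; cassava meal drops out. There the crude fibre and calcium constraints are tight.
Solving gives x2 = 1.329, x3 = 2.225.
Objective = 0.37·1.329 + 0.07·2.225 = 0.64748.

$0.647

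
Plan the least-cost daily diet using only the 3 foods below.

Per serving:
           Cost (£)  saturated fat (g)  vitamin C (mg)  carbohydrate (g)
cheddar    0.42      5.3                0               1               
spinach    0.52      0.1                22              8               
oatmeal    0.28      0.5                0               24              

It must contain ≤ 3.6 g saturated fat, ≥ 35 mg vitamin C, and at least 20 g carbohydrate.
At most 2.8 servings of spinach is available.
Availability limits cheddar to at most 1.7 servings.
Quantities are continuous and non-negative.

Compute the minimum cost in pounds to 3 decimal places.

This is a linear program. Let x1 = servings of cheddar, x2 = servings of spinach, x3 = servings of oatmeal.
min 0.42x1 + 0.52x2 + 0.28x3 subject to:
  5.3x1 + 0.1x2 + 0.5x3 ≤ 3.6   (saturated fat)
  22x2 ≥ 35   (vitamin C)
  1x1 + 8x2 + 24x3 ≥ 20   (carbohydrate)
  x2 ≤ 2.8
  x1 ≤ 1.7
  x1, x2, x3 ≥ 0.
The minimum-cost mix takes nothing from cheddar — only spinach, oatmeal. The vitamin C and carbohydrate requirements are met with equality.
Solving gives x2 = 1.591, x3 = 0.303.
Hence cost = 0.52·1.591 + 0.28·0.303 = £0.91216.

£0.912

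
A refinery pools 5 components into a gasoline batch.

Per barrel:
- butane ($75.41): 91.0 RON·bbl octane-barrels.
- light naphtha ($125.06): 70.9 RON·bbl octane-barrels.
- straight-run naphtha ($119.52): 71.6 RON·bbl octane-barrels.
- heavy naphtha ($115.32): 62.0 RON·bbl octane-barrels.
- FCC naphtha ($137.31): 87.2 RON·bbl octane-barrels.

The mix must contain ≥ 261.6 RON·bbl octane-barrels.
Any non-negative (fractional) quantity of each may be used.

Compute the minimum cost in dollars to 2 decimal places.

$216.78

Let x1 = barrels of butane, x2 = barrels of light naphtha, x3 = barrels of straight-run naphtha, x4 = barrels of heavy naphtha, x5 = barrels of FCC naphtha.
min 75.41x1 + 125.06x2 + 119.52x3 + 115.32x4 + 137.31x5 s.t.:
  91x1 + 70.9x2 + 71.6x3 + 62x4 + 87.2x5 ≥ 261.6   (octane-barrels)
  x1, x2, x3, x4, x5 ≥ 0.
The optimal basis is {butane}; light naphtha, straight-run naphtha, heavy naphtha, FCC naphtha drop out. There the octane-barrels constraint is tight.
That vertex is x1 = 2.8747.
Objective = 75.41·2.8747 = 216.7811.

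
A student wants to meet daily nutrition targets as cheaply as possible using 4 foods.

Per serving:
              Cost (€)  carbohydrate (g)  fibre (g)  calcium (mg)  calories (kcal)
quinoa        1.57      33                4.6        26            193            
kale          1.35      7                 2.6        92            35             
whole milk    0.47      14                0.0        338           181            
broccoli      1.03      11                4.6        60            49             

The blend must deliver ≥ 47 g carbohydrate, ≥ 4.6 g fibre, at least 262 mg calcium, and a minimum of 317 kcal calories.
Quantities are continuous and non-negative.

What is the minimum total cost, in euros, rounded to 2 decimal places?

€2.04

Let x1 = servings of quinoa, x2 = servings of kale, x3 = servings of whole milk, x4 = servings of broccoli.
Minimise 1.57x1 + 1.35x2 + 0.47x3 + 1.03x4 subject to:
  33x1 + 7x2 + 14x3 + 11x4 ≥ 47   (carbohydrate)
  4.6x1 + 2.6x2 + 4.6x4 ≥ 4.6   (fibre)
  26x1 + 92x2 + 338x3 + 60x4 ≥ 262   (calcium)
  193x1 + 35x2 + 181x3 + 49x4 ≥ 317   (calories)
  x1, x2, x3, x4 ≥ 0.
The minimum-cost mix takes nothing from kale, broccoli — only quinoa, whole milk. There the carbohydrate and fibre constraints are tight.
That vertex is x1 = 1, x3 = 1.
Hence cost = 1.57·1 + 0.47·1 = €2.0400.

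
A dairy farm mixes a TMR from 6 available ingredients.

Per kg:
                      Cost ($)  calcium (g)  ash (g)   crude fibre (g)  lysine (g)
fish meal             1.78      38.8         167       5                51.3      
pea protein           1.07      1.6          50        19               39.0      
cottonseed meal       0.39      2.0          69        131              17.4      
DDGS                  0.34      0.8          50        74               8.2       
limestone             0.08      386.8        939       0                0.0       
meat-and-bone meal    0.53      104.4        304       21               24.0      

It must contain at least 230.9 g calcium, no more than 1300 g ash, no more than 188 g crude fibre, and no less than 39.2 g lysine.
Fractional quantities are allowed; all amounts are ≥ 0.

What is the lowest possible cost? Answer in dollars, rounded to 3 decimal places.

Set it up as a linear program. Let x1 = kg of fish meal, x2 = kg of pea protein, x3 = kg of cottonseed meal, x4 = kg of DDGS, x5 = kg of limestone, x6 = kg of meat-and-bone meal.
min 1.78x1 + 1.07x2 + 0.39x3 + 0.34x4 + 0.08x5 + 0.53x6 with:
  38.8x1 + 1.6x2 + 2x3 + 0.8x4 + 386.8x5 + 104.4x6 ≥ 230.9   (calcium)
  167x1 + 50x2 + 69x3 + 50x4 + 939x5 + 304x6 ≤ 1300   (ash)
  5x1 + 19x2 + 131x3 + 74x4 + 21x6 ≤ 188   (crude fibre)
  51.3x1 + 39x2 + 17.4x3 + 8.2x4 + 24x6 ≥ 39.2   (lysine)
  x1, x2, x3, x4, x5, x6 ≥ 0.
The minimum-cost mix takes nothing from fish meal, pea protein, cottonseed meal, DDGS — only limestone, meat-and-bone meal. Binding constraints: calcium and lysine.
Optimal quantities: limestone = 0.1561 kg, meat-and-bone meal = 1.633 kg.
Hence cost = 0.08·0.1561 + 0.53·1.633 = $0.87798.

$0.878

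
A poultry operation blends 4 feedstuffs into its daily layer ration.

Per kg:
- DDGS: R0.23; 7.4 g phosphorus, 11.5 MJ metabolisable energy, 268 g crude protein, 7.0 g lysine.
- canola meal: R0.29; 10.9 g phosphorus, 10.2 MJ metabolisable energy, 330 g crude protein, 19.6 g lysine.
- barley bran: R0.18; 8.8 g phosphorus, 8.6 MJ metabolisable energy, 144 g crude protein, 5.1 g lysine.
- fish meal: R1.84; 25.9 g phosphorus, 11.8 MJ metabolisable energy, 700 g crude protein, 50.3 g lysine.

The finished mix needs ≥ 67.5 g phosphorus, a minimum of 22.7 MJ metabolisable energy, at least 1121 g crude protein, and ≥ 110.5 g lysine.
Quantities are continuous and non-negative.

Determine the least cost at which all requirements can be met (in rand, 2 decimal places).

Let x1 = kg of DDGS, x2 = kg of canola meal, x3 = kg of barley bran, x4 = kg of fish meal.
Minimise 0.23x1 + 0.29x2 + 0.18x3 + 1.84x4 with:
  7.4x1 + 10.9x2 + 8.8x3 + 25.9x4 ≥ 67.5   (phosphorus)
  11.5x1 + 10.2x2 + 8.6x3 + 11.8x4 ≥ 22.7   (metabolisable energy)
  268x1 + 330x2 + 144x3 + 700x4 ≥ 1121   (crude protein)
  7x1 + 19.6x2 + 5.1x3 + 50.3x4 ≥ 110.5   (lysine)
  x1, x2, x3, x4 ≥ 0.
The optimal basis is {canola meal, barley bran}; DDGS, fish meal drop out. There the phosphorus and lysine constraints are tight.
That vertex is x2 = 5.374, x3 = 1.014.
Total cost: 0.29·5.374 + 0.18·1.014 = 1.7410.

R1.74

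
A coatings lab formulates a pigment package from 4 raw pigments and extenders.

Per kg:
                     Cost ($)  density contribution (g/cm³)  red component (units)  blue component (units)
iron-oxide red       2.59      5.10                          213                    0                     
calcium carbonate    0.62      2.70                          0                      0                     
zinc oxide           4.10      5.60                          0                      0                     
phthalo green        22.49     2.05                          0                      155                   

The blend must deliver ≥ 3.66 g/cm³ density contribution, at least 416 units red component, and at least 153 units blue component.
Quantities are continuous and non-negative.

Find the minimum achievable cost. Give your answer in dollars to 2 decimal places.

Let x1 = kg of iron-oxide red, x2 = kg of calcium carbonate, x3 = kg of zinc oxide, x4 = kg of phthalo green.
Minimise 2.59x1 + 0.62x2 + 4.1x3 + 22.49x4 s.t.:
  5.1x1 + 2.7x2 + 5.6x3 + 2.05x4 ≥ 3.66   (density contribution)
  213x1 ≥ 416   (red component)
  155x4 ≥ 153   (blue component)
  x1, x2, x3, x4 ≥ 0.
At the optimum only iron-oxide red, phthalo green are positive (calcium carbonate, zinc oxide = 0). Binding constraints: red component and blue component.
So iron-oxide red = 1.953 kg, phthalo green = 0.9871 kg.
Hence cost = 2.59·1.953 + 22.49·0.9871 = $27.2581.

$27.26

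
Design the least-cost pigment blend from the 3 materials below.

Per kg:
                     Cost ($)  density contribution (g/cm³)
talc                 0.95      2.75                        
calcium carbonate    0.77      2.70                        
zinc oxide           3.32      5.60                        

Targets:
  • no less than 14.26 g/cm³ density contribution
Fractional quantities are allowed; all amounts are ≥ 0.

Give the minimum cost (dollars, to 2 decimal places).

Let x1 = kg of talc, x2 = kg of calcium carbonate, x3 = kg of zinc oxide.
Minimize 0.95x1 + 0.77x2 + 3.32x3 with:
  2.75x1 + 2.7x2 + 5.6x3 ≥ 14.26   (density contribution)
  x1, x2, x3 ≥ 0.
The cheapest feasible vertex uses only calcium carbonate; talc, zinc oxide are not used. There the density contribution constraint is tight.
That vertex is x2 = 5.281.
Objective = 0.77·5.281 = 4.0664.

$4.07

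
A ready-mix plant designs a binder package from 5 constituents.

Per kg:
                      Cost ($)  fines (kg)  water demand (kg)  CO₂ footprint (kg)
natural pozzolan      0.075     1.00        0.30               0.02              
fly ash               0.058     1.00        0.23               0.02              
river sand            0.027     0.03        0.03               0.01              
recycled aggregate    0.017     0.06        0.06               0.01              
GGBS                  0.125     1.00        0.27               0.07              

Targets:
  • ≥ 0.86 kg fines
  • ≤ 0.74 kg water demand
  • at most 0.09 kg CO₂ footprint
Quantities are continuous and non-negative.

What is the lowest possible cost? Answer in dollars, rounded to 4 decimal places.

Let x1 = kg of natural pozzolan, x2 = kg of fly ash, x3 = kg of river sand, x4 = kg of recycled aggregate, x5 = kg of GGBS.
Minimise 0.075x1 + 0.058x2 + 0.027x3 + 0.017x4 + 0.125x5 with:
  1x1 + 1x2 + 0.03x3 + 0.06x4 + 1x5 ≥ 0.86   (fines)
  0.3x1 + 0.23x2 + 0.03x3 + 0.06x4 + 0.27x5 ≤ 0.74   (water demand)
  0.02x1 + 0.02x2 + 0.01x3 + 0.01x4 + 0.07x5 ≤ 0.09   (CO₂ footprint)
  x1, x2, x3, x4, x5 ≥ 0.
At the optimum only fly ash is positive (natural pozzolan, river sand, recycled aggregate, GGBS = 0). Binding constraint: fines.
Optimal quantities: fly ash = 0.86 kg.
Hence cost = 0.058·0.86 = $0.049880.

$0.0499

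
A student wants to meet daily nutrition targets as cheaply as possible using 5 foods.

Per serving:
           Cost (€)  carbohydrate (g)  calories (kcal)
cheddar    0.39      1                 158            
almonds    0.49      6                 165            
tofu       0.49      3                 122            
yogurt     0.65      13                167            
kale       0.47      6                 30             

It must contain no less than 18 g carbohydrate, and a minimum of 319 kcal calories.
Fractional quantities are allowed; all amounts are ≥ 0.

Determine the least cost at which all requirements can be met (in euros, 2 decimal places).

€1.09

This is a linear program. Let x1 = servings of cheddar, x2 = servings of almonds, x3 = servings of tofu, x4 = servings of yogurt, x5 = servings of kale.
min 0.39x1 + 0.49x2 + 0.49x3 + 0.65x4 + 0.47x5 s.t.:
  1x1 + 6x2 + 3x3 + 13x4 + 6x5 ≥ 18   (carbohydrate)
  158x1 + 165x2 + 122x3 + 167x4 + 30x5 ≥ 319   (calories)
  x1, x2, x3, x4, x5 ≥ 0.
At the optimum only almonds, yogurt are positive (cheddar, tofu, kale = 0). There the carbohydrate and calories constraints are tight.
So almonds = 0.9983 servings, yogurt = 0.9239 servings.
Objective = 0.49·0.9983 + 0.65·0.9239 = 1.0897.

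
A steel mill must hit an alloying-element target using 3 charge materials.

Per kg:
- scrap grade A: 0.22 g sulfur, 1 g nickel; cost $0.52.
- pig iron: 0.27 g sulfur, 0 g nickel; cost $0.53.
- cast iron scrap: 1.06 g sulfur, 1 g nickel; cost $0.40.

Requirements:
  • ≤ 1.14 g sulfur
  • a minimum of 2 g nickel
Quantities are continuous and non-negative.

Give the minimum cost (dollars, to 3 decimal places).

$0.940

Treat it as an LP. Let x1 = kg of scrap grade A, x2 = kg of pig iron, x3 = kg of cast iron scrap.
Minimise 0.52x1 + 0.53x2 + 0.4x3 subject to:
  0.22x1 + 0.27x2 + 1.06x3 ≤ 1.14   (sulfur)
  1x1 + 1x3 ≥ 2   (nickel)
  x1, x2, x3 ≥ 0.
At the optimum only scrap grade A, cast iron scrap are positive (pig iron = 0). The sulfur and nickel requirements are met with equality.
That vertex is x1 = 1.167, x3 = 0.8333.
Hence cost = 0.52·1.167 + 0.4·0.8333 = $0.94016.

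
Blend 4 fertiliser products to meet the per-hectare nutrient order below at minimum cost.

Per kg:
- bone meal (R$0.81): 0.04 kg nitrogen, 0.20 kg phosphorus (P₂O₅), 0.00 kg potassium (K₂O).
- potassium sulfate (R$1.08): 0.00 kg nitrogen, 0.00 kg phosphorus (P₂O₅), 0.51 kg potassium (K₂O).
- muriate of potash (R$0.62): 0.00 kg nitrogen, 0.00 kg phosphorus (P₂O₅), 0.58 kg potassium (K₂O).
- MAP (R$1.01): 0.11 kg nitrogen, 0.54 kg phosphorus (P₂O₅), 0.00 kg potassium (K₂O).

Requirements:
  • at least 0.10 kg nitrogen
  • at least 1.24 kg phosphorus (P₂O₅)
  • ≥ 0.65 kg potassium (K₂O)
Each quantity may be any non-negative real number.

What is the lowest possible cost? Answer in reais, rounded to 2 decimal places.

Set it up as a linear program. Let x1 = kg of bone meal, x2 = kg of potassium sulfate, x3 = kg of muriate of potash, x4 = kg of MAP.
min 0.81x1 + 1.08x2 + 0.62x3 + 1.01x4 s.t.:
  0.04x1 + 0.11x4 ≥ 0.1   (nitrogen)
  0.2x1 + 0.54x4 ≥ 1.24   (phosphorus (P₂O₅))
  0.51x2 + 0.58x3 ≥ 0.65   (potassium (K₂O))
  x1, x2, x3, x4 ≥ 0.
At the optimum only muriate of potash, MAP are positive (bone meal, potassium sulfate = 0). There the phosphorus (P₂O₅) and potassium (K₂O) constraints are tight.
Optimal quantities: muriate of potash = 1.121 kg, MAP = 2.296 kg.
Hence cost = 0.62·1.121 + 1.01·2.296 = R$3.0140.

R$3.01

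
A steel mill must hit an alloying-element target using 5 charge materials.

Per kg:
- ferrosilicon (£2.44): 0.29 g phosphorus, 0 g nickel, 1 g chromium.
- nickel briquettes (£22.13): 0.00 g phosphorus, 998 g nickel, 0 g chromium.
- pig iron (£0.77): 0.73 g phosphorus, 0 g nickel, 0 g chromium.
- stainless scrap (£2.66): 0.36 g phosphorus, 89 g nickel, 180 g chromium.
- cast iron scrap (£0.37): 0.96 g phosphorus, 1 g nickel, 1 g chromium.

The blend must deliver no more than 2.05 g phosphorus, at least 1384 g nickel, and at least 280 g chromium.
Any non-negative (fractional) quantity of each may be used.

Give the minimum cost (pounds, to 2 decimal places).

Treat it as an LP. Let x1 = kg of ferrosilicon, x2 = kg of nickel briquettes, x3 = kg of pig iron, x4 = kg of stainless scrap, x5 = kg of cast iron scrap.
Minimise 2.44x1 + 22.13x2 + 0.77x3 + 2.66x4 + 0.37x5 subject to:
  0.29x1 + 0.73x3 + 0.36x4 + 0.96x5 ≤ 2.05   (phosphorus)
  998x2 + 89x4 + 1x5 ≥ 1384   (nickel)
  1x1 + 180x4 + 1x5 ≥ 280   (chromium)
  x1, x2, x3, x4, x5 ≥ 0.
The cheapest feasible vertex uses only nickel briquettes, stainless scrap; ferrosilicon, pig iron, cast iron scrap are not used. There the nickel and chromium constraints are tight.
So nickel briquettes = 1.248 kg, stainless scrap = 1.556 kg.
Total cost: 22.13·1.248 + 2.66·1.556 = 31.7572.

£31.76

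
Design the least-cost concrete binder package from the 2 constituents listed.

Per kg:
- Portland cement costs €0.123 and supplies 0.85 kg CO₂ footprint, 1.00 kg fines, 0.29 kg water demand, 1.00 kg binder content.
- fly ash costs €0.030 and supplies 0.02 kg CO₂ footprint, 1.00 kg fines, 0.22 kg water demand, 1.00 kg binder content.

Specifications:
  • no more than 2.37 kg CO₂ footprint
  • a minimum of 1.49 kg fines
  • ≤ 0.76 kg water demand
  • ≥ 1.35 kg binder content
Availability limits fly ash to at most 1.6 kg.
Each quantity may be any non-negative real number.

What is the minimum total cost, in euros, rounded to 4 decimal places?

Let x1 = kg of Portland cement, x2 = kg of fly ash.
min 0.123x1 + 0.03x2 s.t.:
  0.85x1 + 0.02x2 ≤ 2.37   (CO₂ footprint)
  1x1 + 1x2 ≥ 1.49   (fines)
  0.29x1 + 0.22x2 ≤ 0.76   (water demand)
  1x1 + 1x2 ≥ 1.35   (binder content)
  x2 ≤ 1.6
  x1, x2 ≥ 0.
The cheapest feasible vertex uses only fly ash; Portland cement is not used. Binding constraint: fines.
Optimal quantities: fly ash = 1.49 kg.
Hence cost = 0.03·1.49 = €0.044700.

€0.0447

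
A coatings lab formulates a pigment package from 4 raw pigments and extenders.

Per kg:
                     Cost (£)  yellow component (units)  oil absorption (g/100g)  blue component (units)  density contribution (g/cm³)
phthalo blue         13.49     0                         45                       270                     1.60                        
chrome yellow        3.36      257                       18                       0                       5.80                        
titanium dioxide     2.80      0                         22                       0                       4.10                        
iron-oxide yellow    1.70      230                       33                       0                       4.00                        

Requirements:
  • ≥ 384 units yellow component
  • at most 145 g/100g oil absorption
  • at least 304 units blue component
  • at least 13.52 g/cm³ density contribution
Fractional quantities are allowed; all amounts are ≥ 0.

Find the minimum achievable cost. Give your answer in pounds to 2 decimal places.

£20.24

Let x1 = kg of phthalo blue, x2 = kg of chrome yellow, x3 = kg of titanium dioxide, x4 = kg of iron-oxide yellow.
Minimise 13.49x1 + 3.36x2 + 2.8x3 + 1.7x4 subject to:
  257x2 + 230x4 ≥ 384   (yellow component)
  45x1 + 18x2 + 22x3 + 33x4 ≤ 145   (oil absorption)
  270x1 ≥ 304   (blue component)
  1.6x1 + 5.8x2 + 4.1x3 + 4x4 ≥ 13.52   (density contribution)
  x1, x2, x3, x4 ≥ 0.
At the optimum only phthalo blue, chrome yellow, iron-oxide yellow are positive (titanium dioxide = 0). The oil absorption, blue component, density contribution requirements are met with equality.
So phthalo blue = 1.126 kg, chrome yellow = 0.07854 kg, iron-oxide yellow = 2.816 kg.
Hence cost = 13.49·1.126 + 3.36·0.07854 + 1.7·2.816 = £20.2408.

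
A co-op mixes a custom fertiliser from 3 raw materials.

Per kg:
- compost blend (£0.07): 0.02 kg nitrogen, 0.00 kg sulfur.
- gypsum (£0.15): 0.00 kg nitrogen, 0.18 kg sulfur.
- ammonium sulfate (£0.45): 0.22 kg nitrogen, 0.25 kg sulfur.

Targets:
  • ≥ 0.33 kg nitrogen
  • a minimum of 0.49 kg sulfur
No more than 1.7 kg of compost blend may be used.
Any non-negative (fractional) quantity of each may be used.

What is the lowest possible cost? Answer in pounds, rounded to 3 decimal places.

£0.771

Let x1 = kg of compost blend, x2 = kg of gypsum, x3 = kg of ammonium sulfate.
min 0.07x1 + 0.15x2 + 0.45x3 with:
  0.02x1 + 0.22x3 ≥ 0.33   (nitrogen)
  0.18x2 + 0.25x3 ≥ 0.49   (sulfur)
  x1 ≤ 1.7
  x1, x2, x3 ≥ 0.
The optimal basis is {gypsum, ammonium sulfate}; compost blend drops out. There the nitrogen and sulfur constraints are tight.
So gypsum = 0.6389 kg, ammonium sulfate = 1.5 kg.
Cost = 0.15·0.6389 + 0.45·1.5 = 0.77084.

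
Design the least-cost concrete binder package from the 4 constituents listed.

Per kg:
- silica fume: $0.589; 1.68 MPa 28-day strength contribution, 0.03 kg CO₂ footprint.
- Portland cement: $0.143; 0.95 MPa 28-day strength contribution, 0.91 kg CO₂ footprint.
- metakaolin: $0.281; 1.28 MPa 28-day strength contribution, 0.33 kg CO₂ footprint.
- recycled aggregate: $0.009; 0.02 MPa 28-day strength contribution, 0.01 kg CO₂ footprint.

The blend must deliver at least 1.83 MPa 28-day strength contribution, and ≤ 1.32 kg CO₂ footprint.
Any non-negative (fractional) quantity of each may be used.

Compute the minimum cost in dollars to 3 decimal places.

Let x1 = kg of silica fume, x2 = kg of Portland cement, x3 = kg of metakaolin, x4 = kg of recycled aggregate.
Minimize 0.589x1 + 0.143x2 + 0.281x3 + 0.009x4 s.t.:
  1.68x1 + 0.95x2 + 1.28x3 + 0.02x4 ≥ 1.83   (28-day strength contribution)
  0.03x1 + 0.91x2 + 0.33x3 + 0.01x4 ≤ 1.32   (CO₂ footprint)
  x1, x2, x3, x4 ≥ 0.
The cheapest feasible vertex uses only Portland cement, metakaolin; silica fume, recycled aggregate are not used. Binding constraints: 28-day strength contribution and CO₂ footprint.
Optimal quantities: Portland cement = 1.275 kg, metakaolin = 0.4831 kg.
Total cost: 0.143·1.275 + 0.281·0.4831 = 0.31808.

$0.318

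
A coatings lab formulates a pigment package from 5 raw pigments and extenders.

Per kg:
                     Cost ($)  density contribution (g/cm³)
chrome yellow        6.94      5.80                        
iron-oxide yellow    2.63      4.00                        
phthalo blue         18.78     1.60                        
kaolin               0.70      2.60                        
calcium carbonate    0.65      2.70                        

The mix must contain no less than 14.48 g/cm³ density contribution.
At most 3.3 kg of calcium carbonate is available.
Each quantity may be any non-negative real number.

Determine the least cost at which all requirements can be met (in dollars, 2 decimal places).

$3.64

Let x1 = kg of chrome yellow, x2 = kg of iron-oxide yellow, x3 = kg of phthalo blue, x4 = kg of kaolin, x5 = kg of calcium carbonate.
Minimise 6.94x1 + 2.63x2 + 18.78x3 + 0.7x4 + 0.65x5 with:
  5.8x1 + 4x2 + 1.6x3 + 2.6x4 + 2.7x5 ≥ 14.48   (density contribution)
  x5 ≤ 3.3
  x1, x2, x3, x4, x5 ≥ 0.
The minimum-cost mix takes nothing from chrome yellow, iron-oxide yellow, phthalo blue — only kaolin, calcium carbonate. Binding constraints: density contribution and the calcium carbonate cap.
So kaolin = 2.142 kg, calcium carbonate = 3.3 kg.
Hence cost = 0.7·2.142 + 0.65·3.3 = $3.6444.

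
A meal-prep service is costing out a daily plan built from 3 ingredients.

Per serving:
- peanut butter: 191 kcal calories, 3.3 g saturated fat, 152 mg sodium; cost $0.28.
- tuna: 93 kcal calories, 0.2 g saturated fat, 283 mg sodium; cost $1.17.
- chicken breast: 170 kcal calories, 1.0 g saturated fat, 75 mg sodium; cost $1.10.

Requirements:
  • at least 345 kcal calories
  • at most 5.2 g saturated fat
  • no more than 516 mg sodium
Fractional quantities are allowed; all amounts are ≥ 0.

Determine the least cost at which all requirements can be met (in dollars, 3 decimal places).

Let x1 = servings of peanut butter, x2 = servings of tuna, x3 = servings of chicken breast.
min 0.28x1 + 1.17x2 + 1.1x3 with:
  191x1 + 93x2 + 170x3 ≥ 345   (calories)
  3.3x1 + 0.2x2 + 1x3 ≤ 5.2   (saturated fat)
  152x1 + 283x2 + 75x3 ≤ 516   (sodium)
  x1, x2, x3 ≥ 0.
The cheapest feasible vertex uses only peanut butter, chicken breast; tuna is not used. The calories and saturated fat requirements are met with equality.
Solving gives x1 = 1.457, x3 = 0.3927.
Objective = 0.28·1.457 + 1.1·0.3927 = 0.83993.

$0.840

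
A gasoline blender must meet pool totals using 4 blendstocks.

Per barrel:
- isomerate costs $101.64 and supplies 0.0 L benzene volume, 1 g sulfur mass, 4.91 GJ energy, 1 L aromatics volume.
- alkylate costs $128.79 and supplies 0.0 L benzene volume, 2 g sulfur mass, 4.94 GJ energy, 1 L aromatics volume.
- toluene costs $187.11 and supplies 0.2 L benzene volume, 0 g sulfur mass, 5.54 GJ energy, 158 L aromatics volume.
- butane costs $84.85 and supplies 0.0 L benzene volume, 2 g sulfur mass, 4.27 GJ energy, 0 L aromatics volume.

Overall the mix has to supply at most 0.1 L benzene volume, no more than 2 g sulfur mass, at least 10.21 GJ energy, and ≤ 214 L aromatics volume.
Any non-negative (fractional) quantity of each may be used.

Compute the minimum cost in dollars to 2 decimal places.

Treat it as an LP. Let x1 = barrels of isomerate, x2 = barrels of alkylate, x3 = barrels of toluene, x4 = barrels of butane.
Minimise 101.64x1 + 128.79x2 + 187.11x3 + 84.85x4 s.t.:
  0.2x3 ≤ 0.1   (benzene volume)
  1x1 + 2x2 + 2x4 ≤ 2   (sulfur mass)
  4.91x1 + 4.94x2 + 5.54x3 + 4.27x4 ≥ 10.21   (energy)
  1x1 + 1x2 + 158x3 ≤ 214   (aromatics volume)
  x1, x2, x3, x4 ≥ 0.
At the optimum only isomerate, toluene are positive (alkylate, butane = 0). Binding constraints: sulfur mass and energy.
Solving gives x1 = 2, x3 = 0.0704.
Hence cost = 101.64·2 + 187.11·0.0704 = $216.4525.

$216.45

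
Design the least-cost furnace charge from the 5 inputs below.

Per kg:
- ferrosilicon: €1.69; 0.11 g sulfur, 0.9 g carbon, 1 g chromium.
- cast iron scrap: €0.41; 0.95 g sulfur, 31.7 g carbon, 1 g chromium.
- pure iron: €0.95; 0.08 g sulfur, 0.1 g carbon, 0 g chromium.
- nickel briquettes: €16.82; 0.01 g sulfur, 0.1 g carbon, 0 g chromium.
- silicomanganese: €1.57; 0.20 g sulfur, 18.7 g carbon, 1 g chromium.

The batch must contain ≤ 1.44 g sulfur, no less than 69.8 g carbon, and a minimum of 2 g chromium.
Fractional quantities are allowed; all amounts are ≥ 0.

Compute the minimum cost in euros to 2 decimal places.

This is a linear program. Let x1 = kg of ferrosilicon, x2 = kg of cast iron scrap, x3 = kg of pure iron, x4 = kg of nickel briquettes, x5 = kg of silicomanganese.
Minimize 1.69x1 + 0.41x2 + 0.95x3 + 16.82x4 + 1.57x5 s.t.:
  0.11x1 + 0.95x2 + 0.08x3 + 0.01x4 + 0.2x5 ≤ 1.44   (sulfur)
  0.9x1 + 31.7x2 + 0.1x3 + 0.1x4 + 18.7x5 ≥ 69.8   (carbon)
  1x1 + 1x2 + 1x5 ≥ 2   (chromium)
  x1, x2, x3, x4, x5 ≥ 0.
The minimum-cost mix takes nothing from ferrosilicon, pure iron, nickel briquettes — only cast iron scrap, silicomanganese. Binding constraints: sulfur and carbon.
That vertex is x2 = 1.135, x5 = 1.808.
Cost = 0.41·1.135 + 1.57·1.808 = 3.3039.

€3.30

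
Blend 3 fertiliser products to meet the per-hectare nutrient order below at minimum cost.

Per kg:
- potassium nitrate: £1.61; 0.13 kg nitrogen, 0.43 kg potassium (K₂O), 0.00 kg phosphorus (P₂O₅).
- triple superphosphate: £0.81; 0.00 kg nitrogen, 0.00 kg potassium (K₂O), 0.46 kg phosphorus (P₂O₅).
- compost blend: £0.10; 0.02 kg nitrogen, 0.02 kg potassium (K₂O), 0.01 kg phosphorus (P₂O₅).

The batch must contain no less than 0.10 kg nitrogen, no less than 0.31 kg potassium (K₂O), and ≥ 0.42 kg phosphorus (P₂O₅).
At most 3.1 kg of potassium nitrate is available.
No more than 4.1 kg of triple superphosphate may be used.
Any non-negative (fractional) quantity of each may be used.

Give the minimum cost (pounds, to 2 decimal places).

Set it up as a linear program. Let x1 = kg of potassium nitrate, x2 = kg of triple superphosphate, x3 = kg of compost blend.
Minimise 1.61x1 + 0.81x2 + 0.1x3 subject to:
  0.13x1 + 0.02x3 ≥ 0.1   (nitrogen)
  0.43x1 + 0.02x3 ≥ 0.31   (potassium (K₂O))
  0.46x2 + 0.01x3 ≥ 0.42   (phosphorus (P₂O₅))
  x1 ≤ 3.1
  x2 ≤ 4.1
  x1, x2, x3 ≥ 0.
All 3 inputs are positive at the optimum. The nitrogen, potassium (K₂O), phosphorus (P₂O₅) requirements are met with equality.
That vertex is x1 = 0.7, x2 = 0.9033, x3 = 0.45.
Objective = 1.61·0.7 + 0.81·0.9033 + 0.1·0.45 = 1.9037.

£1.90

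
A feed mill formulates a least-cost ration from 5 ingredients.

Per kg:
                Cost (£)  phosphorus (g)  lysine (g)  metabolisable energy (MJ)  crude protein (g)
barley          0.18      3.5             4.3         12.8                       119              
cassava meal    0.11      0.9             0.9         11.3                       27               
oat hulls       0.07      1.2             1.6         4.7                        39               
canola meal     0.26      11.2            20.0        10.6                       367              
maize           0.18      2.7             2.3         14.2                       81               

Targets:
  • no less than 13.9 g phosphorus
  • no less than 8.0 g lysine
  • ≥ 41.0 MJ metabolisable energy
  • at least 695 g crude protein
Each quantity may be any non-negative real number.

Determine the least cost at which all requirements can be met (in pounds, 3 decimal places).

Treat it as an LP. Let x1 = kg of barley, x2 = kg of cassava meal, x3 = kg of oat hulls, x4 = kg of canola meal, x5 = kg of maize.
Minimize 0.18x1 + 0.11x2 + 0.07x3 + 0.26x4 + 0.18x5 subject to:
  3.5x1 + 0.9x2 + 1.2x3 + 11.2x4 + 2.7x5 ≥ 13.9   (phosphorus)
  4.3x1 + 0.9x2 + 1.6x3 + 20x4 + 2.3x5 ≥ 8   (lysine)
  12.8x1 + 11.3x2 + 4.7x3 + 10.6x4 + 14.2x5 ≥ 41   (metabolisable energy)
  119x1 + 27x2 + 39x3 + 367x4 + 81x5 ≥ 695   (crude protein)
  x1, x2, x3, x4, x5 ≥ 0.
The minimum-cost mix takes nothing from barley, oat hulls, maize — only cassava meal, canola meal. Binding constraints: metabolisable energy and crude protein.
So cassava meal = 1.989 kg, canola meal = 1.747 kg.
Total cost: 0.11·1.989 + 0.26·1.747 = 0.67301.

£0.673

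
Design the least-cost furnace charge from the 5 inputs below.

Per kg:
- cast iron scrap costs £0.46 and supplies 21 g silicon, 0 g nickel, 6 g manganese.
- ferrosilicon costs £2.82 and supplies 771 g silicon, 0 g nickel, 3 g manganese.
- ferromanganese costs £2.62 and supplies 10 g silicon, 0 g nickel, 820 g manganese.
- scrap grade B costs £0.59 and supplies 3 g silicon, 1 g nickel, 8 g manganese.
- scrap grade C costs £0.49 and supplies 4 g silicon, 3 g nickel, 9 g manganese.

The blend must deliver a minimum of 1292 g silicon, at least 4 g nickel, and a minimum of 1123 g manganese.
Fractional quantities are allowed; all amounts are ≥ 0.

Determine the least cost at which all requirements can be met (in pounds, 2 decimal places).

£8.84

This is a linear program. Let x1 = kg of cast iron scrap, x2 = kg of ferrosilicon, x3 = kg of ferromanganese, x4 = kg of scrap grade B, x5 = kg of scrap grade C.
min 0.46x1 + 2.82x2 + 2.62x3 + 0.59x4 + 0.49x5 subject to:
  21x1 + 771x2 + 10x3 + 3x4 + 4x5 ≥ 1292   (silicon)
  1x4 + 3x5 ≥ 4   (nickel)
  6x1 + 3x2 + 820x3 + 8x4 + 9x5 ≥ 1123   (manganese)
  x1, x2, x3, x4, x5 ≥ 0.
The minimum-cost mix takes nothing from cast iron scrap, scrap grade B — only ferrosilicon, ferromanganese, scrap grade C. There the silicon, nickel, manganese constraints are tight.
Optimal quantities: ferrosilicon = 1.651 kg, ferromanganese = 1.349 kg, scrap grade C = 1.333 kg.
Cost = 2.82·1.651 + 2.62·1.349 + 0.49·1.333 = 8.8434.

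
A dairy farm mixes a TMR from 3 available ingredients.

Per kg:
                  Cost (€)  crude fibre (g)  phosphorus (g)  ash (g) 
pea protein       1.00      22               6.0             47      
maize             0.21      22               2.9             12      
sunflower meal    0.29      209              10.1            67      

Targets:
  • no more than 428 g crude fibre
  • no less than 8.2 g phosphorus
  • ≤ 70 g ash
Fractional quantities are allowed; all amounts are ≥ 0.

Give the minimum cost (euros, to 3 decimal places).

€0.235

Let x1 = kg of pea protein, x2 = kg of maize, x3 = kg of sunflower meal.
min 1x1 + 0.21x2 + 0.29x3 subject to:
  22x1 + 22x2 + 209x3 ≤ 428   (crude fibre)
  6x1 + 2.9x2 + 10.1x3 ≥ 8.2   (phosphorus)
  47x1 + 12x2 + 67x3 ≤ 70   (ash)
  x1, x2, x3 ≥ 0.
The minimum-cost mix takes nothing from pea protein, maize — only sunflower meal. The phosphorus requirement is met with equality.
So sunflower meal = 0.8119 kg.
Objective = 0.29·0.8119 = 0.23545.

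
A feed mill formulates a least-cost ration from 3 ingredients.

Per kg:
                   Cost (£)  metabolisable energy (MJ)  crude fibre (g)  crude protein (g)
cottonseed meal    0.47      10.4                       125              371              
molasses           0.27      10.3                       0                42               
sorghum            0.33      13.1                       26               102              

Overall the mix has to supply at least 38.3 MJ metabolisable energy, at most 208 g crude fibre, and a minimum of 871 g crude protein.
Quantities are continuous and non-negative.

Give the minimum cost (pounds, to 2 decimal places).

Let x1 = kg of cottonseed meal, x2 = kg of molasses, x3 = kg of sorghum.
Minimise 0.47x1 + 0.27x2 + 0.33x3 s.t.:
  10.4x1 + 10.3x2 + 13.1x3 ≥ 38.3   (metabolisable energy)
  125x1 + 26x3 ≤ 208   (crude fibre)
  371x1 + 42x2 + 102x3 ≥ 871   (crude protein)
  x1, x2, x3 ≥ 0.
The minimum-cost mix takes nothing from sorghum — only cottonseed meal, molasses. There the crude fibre and crude protein constraints are tight.
That vertex is x1 = 1.664, x2 = 6.039.
Objective = 0.47·1.664 + 0.27·6.039 = 2.4126.

£2.41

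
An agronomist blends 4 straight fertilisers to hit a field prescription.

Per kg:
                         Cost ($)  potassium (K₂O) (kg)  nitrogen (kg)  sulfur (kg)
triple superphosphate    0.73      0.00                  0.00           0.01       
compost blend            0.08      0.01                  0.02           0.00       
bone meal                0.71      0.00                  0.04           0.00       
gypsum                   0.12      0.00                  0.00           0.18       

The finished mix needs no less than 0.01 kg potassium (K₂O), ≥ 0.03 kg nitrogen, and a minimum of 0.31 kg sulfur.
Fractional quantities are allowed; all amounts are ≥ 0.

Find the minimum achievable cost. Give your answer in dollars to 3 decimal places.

$0.327

Treat it as an LP. Let x1 = kg of triple superphosphate, x2 = kg of compost blend, x3 = kg of bone meal, x4 = kg of gypsum.
min 0.73x1 + 0.08x2 + 0.71x3 + 0.12x4 with:
  0.01x2 ≥ 0.01   (potassium (K₂O))
  0.02x2 + 0.04x3 ≥ 0.03   (nitrogen)
  0.01x1 + 0.18x4 ≥ 0.31   (sulfur)
  x1, x2, x3, x4 ≥ 0.
The cheapest feasible vertex uses only compost blend, gypsum; triple superphosphate, bone meal are not used. The nitrogen and sulfur requirements are met with equality.
So compost blend = 1.5 kg, gypsum = 1.722 kg.
Cost = 0.08·1.5 + 0.12·1.722 = 0.32664.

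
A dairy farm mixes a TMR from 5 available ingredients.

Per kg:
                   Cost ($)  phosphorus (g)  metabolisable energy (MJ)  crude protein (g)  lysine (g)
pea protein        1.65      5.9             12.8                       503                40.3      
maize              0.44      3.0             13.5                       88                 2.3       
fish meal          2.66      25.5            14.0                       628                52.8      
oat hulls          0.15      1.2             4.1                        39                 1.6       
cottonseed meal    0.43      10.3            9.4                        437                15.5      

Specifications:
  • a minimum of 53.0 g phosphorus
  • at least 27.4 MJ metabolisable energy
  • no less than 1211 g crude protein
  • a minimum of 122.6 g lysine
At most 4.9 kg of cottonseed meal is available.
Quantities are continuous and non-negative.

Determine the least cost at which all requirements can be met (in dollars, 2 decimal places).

Treat it as an LP. Let x1 = kg of pea protein, x2 = kg of maize, x3 = kg of fish meal, x4 = kg of oat hulls, x5 = kg of cottonseed meal.
Minimize 1.65x1 + 0.44x2 + 2.66x3 + 0.15x4 + 0.43x5 s.t.:
  5.9x1 + 3x2 + 25.5x3 + 1.2x4 + 10.3x5 ≥ 53   (phosphorus)
  12.8x1 + 13.5x2 + 14x3 + 4.1x4 + 9.4x5 ≥ 27.4   (metabolisable energy)
  503x1 + 88x2 + 628x3 + 39x4 + 437x5 ≥ 1211   (crude protein)
  40.3x1 + 2.3x2 + 52.8x3 + 1.6x4 + 15.5x5 ≥ 122.6   (lysine)
  x5 ≤ 4.9
  x1, x2, x3, x4, x5 ≥ 0.
The optimal basis is {pea protein, cottonseed meal}; maize, fish meal, oat hulls drop out. Binding constraints: lysine and the cottonseed meal cap.
So pea protein = 1.158 kg, cottonseed meal = 4.9 kg.
Cost = 1.65·1.158 + 0.43·4.9 = 4.0177.

$4.02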